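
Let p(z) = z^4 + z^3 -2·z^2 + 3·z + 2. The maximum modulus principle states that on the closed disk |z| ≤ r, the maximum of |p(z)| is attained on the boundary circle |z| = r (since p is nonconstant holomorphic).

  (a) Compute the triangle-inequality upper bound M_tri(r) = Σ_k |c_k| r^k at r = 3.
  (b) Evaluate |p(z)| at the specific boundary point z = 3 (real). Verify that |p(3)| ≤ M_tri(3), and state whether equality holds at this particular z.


Coefficients: c_0 = 2, c_1 = 3, c_2 = -2, c_3 = 1, c_4 = 1. Radius r = 3.
Part (a). Triangle bound: M_tri(r) = Σ_k |c_k| r^k
  = |2|·3^0 + |3|·3^1 + |-2|·3^2 + |1|·3^3 + |1|·3^4
  = 2 + 9 + 18 + 27 + 81 = 137.
This bounds M(r) := max_{|z|=r} |p(z)| from above; equality holds iff all terms c_k z^k can be made to align in phase at a single z on |z|=r.
Part (b). At z = 3 (real, on the circle |z| = r):
  p(3) = (2)·3^0 + (3)·3^1 + (-2)·3^2 + (1)·3^3 + (1)·3^4 = 101.
  |p(3)| = 101.
Check: |p(3)| = 101 ≤ 137 = M_tri(3). ✓ Equality does not hold at z = 3 (the coefficients have mixed signs, so the terms do not all align in phase there).

M_tri(3) = 137; |p(3)| = 101; equality at z=3: no.


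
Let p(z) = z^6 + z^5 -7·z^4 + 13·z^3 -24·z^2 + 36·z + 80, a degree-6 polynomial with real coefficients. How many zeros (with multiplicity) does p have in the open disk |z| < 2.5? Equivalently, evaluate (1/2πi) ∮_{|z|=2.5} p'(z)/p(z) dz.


The zeros of p are: (0 + 2i), (0 - 2i), -4, -1, (2 + 1i), (2 - 1i).
Their magnitudes are: 2, 2, 4, 1, 2.236, 2.236.
Zeros with |z| < R = 2.5: (0 + 2i), (0 - 2i), -1, (2 + 1i), (2 - 1i).
Count = 5.
By the argument principle, (1/2πi) ∮_{|z|=R} p'(z)/p(z) dz equals exactly this count.

Number of zeros inside |z| < 2.5: 5.


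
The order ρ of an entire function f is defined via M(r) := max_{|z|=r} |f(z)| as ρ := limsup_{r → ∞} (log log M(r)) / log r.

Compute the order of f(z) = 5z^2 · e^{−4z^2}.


M(r) = max_{|z|=r} |5|·|z|^2·|e^{−4z^2}| = 5·r^2 · e^{4r^2} (the factors attain their maxima compatibly on |z|=r). Then log M(r) = log 5 + 2·log r + 4r^2, dominated by the last term, so log log M(r) ~ 2·log r. The polynomial factor 5z^2 contributes only a log r term and does not affect the order. ρ = 2.
Therefore ρ = 2.

Order ρ = 2.


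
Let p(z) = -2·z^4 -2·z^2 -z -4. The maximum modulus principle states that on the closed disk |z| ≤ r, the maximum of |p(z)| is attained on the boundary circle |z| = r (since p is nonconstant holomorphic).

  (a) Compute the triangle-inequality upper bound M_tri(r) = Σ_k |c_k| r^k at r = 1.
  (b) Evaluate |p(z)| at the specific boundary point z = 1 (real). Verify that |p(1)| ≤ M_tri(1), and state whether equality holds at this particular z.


Coefficients: c_0 = -4, c_1 = -1, c_2 = -2, c_3 = 0, c_4 = -2. Radius r = 1.
Part (a). Triangle bound: M_tri(r) = Σ_k |c_k| r^k
  = |-4|·1^0 + |-1|·1^1 + |-2|·1^2 + |0|·1^3 + |-2|·1^4
  = 4 + 1 + 2 + 0 + 2 = 9.
This bounds M(r) := max_{|z|=r} |p(z)| from above; equality holds iff all terms c_k z^k can be made to align in phase at a single z on |z|=r.
Part (b). At z = 1 (real, on the circle |z| = r):
  p(1) = (-4)·1^0 + (-1)·1^1 + (-2)·1^2 + (0)·1^3 + (-2)·1^4 = -9.
  |p(1)| = 9.
Since all nonzero coefficients share the same sign, |p(1)| = 9 = M_tri(1); the triangle bound is attained at z = 1, so in fact M(r) = 9.

M_tri(1) = 9; |p(1)| = 9; equality at z=1: yes.


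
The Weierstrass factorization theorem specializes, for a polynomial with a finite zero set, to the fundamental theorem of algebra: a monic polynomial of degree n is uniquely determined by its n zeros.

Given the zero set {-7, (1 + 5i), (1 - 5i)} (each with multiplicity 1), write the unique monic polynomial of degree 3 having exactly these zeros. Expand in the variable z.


The polynomial is p(z) = ∏_{α ∈ S} (z − α), where S = {-7, (1 + 5i), (1 - 5i)}.
Expanding the product yields: p(z) = z^3 + 5·z^2 + 12·z + 182.
Note conjugate pairs combine to real quadratics: (z − (1+5i))(z − (1−5i)) = z² − 2z + 26.
The resulting polynomial has degree 3 and real coefficients as required.

p(z) = z^3 + 5·z^2 + 12·z + 182.


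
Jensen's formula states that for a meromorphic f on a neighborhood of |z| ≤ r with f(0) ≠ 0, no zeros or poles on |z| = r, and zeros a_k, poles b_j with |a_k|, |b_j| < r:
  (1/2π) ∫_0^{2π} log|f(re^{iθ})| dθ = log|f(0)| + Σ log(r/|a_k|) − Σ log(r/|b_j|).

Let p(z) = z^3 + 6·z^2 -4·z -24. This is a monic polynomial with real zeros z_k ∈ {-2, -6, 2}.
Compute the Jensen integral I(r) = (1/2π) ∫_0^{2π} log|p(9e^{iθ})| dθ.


Zeros: -6, -2, 2; r = 9.
Inside |z| < r: -6, -2, 2. Outside (|z| ≥ r): ∅.
p(0) = -24, so log|p(0)| = log(24) = 3.1781.
Apply Jensen: I(r) = log|p(0)| + Σ_k log(r/|z_k|), summed over zeros inside |z| < r.
  log(r/|z_k|) for z_k = -2: log(9/2) = 1.5041
  log(r/|z_k|) for z_k = -6: log(9/6) = 0.4055
  log(r/|z_k|) for z_k = 2: log(9/2) = 1.5041
Sum over inside zeros: 3.4136.
I(r) = log|p(0)| + (inside sum) = 3.1781 + 3.4136 = 6.5917.
Closed form (all zeros inside, monic): I(r) = n·log(r) = 3·log(9) = 6.5917. ✓

I(r) ≈ 6.5917.


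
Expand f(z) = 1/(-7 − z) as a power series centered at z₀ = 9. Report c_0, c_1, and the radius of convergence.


Let w = z − z₀, so z = z₀ + w.
Then -7 − z = -7 − (z₀ + w) = (-7 − z₀) − w = -16 − w.
f(z) = 1/(-16 − w) = (1/(-16)) · 1/(1 − w/(-16)) = Σ_{n≥0} w^n / (-16)^(n+1).
So c_n = 1/(-16)^(n+1):
  c_0 = 1/(-16)^1 = -1/16.
  c_1 = 1/(-16)^2 = 1/256.
The series is valid for |w/d| < 1, i.e. |z − z₀| < |d|.
Radius of convergence: R = |-7 − z₀| = |-16| = 16 (distance from z₀ to the singularity z = -7).

c_0 = -1/16, c_1 = 1/256; R = 16.


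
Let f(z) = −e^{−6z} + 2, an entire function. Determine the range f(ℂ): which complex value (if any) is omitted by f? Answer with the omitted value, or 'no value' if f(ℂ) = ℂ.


Little Picard bounds the complement of f(ℂ) to at most one point.
e^{−6z} is never zero on ℂ, so -1·e^{−6z} takes every value in ℂ ∖ {0}. Adding 2 shifts the range to ℂ ∖ {2}. Thus f omits exactly the value 2.

Omitted value: 2.


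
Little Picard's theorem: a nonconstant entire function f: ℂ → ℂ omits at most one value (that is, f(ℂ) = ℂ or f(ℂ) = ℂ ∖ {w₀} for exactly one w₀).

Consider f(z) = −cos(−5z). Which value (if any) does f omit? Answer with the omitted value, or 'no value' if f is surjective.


Little Picard bounds the complement of f(ℂ) to at most one point.
cos is entire and surjective onto ℂ: for every w ∈ ℂ, cos(ζ) = w has a solution ζ ∈ ℂ (e.g., via the complex inverse arccos). With ζ = −5z this gives z = ζ/(-5). Then -1·cos(−5z) takes every value in -1·ℂ = ℂ, and adding 0 is a bijection of ℂ. So f is surjective and omits no value. (Note: only on the real line is cos bounded by [−1, 1].)

Omitted value: no value.


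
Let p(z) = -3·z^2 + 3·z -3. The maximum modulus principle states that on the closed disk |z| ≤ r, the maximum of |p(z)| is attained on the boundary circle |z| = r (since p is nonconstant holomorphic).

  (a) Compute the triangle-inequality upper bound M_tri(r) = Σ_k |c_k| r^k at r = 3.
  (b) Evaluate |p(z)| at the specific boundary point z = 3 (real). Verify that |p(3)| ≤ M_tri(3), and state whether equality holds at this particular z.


Coefficients: c_0 = -3, c_1 = 3, c_2 = -3. Radius r = 3.
Part (a). Triangle bound: M_tri(r) = Σ_k |c_k| r^k
  = |-3|·3^0 + |3|·3^1 + |-3|·3^2
  = 3 + 9 + 27 = 39.
This bounds M(r) := max_{|z|=r} |p(z)| from above; equality holds iff all terms c_k z^k can be made to align in phase at a single z on |z|=r.
Part (b). At z = 3 (real, on the circle |z| = r):
  p(3) = (-3)·3^0 + (3)·3^1 + (-3)·3^2 = -21.
  |p(3)| = 21.
Check: |p(3)| = 21 ≤ 39 = M_tri(3). ✓ Equality does not hold at z = 3 (the coefficients have mixed signs, so the terms do not all align in phase there).

M_tri(3) = 39; |p(3)| = 21; equality at z=3: no.


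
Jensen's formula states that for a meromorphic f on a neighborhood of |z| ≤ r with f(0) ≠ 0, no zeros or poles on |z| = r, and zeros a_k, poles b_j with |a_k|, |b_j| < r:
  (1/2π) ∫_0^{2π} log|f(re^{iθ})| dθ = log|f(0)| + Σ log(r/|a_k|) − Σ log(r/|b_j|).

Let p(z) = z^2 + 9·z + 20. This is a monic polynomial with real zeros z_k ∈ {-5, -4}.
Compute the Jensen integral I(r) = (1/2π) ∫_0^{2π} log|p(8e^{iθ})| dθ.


Zeros: -5, -4; r = 8.
Inside |z| < r: -5, -4. Outside (|z| ≥ r): ∅.
p(0) = 20, so log|p(0)| = log(20) = 2.9957.
Apply Jensen: I(r) = log|p(0)| + Σ_k log(r/|z_k|), summed over zeros inside |z| < r.
  log(r/|z_k|) for z_k = -5: log(8/5) = 0.4700
  log(r/|z_k|) for z_k = -4: log(8/4) = 0.6931
Sum over inside zeros: 1.1632.
I(r) = log|p(0)| + (inside sum) = 2.9957 + 1.1632 = 4.1589.
Closed form (all zeros inside, monic): I(r) = n·log(r) = 2·log(8) = 4.1589. ✓

I(r) ≈ 4.1589.


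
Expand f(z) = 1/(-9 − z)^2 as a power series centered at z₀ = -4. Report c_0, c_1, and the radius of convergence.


Let w = z − z₀, so z = z₀ + w.
Then -9 − z = -9 − (z₀ + w) = (-9 − z₀) − w = -5 − w.
f(z) = 1/(-5 − w)^2 = (1/(-5)^2) · (1 − w/(-5))^{−2}.
By the binomial series (1−u)^{−2} = Σ_{n≥0} C(n+1, 1) u^n for |u|<1, with u = w/(-5):
  c_n = C(n+1, 1) / (-5)^(n+2).
  c_0 = 1/(-5)^2 = 1/25.
  c_1 = 2/(-5)^3 = -2/125.
The series is valid for |w/d| < 1, i.e. |z − z₀| < |d|.
Radius of convergence: R = |-9 − z₀| = |-5| = 5 (distance from z₀ to the singularity z = -9).

c_0 = 1/25, c_1 = -2/125; R = 5.


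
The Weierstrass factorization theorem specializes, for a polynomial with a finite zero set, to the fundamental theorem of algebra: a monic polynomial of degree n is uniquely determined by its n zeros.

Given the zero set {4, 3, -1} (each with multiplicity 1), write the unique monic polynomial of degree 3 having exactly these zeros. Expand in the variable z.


The polynomial is p(z) = ∏_{α ∈ S} (z − α), where S = {4, 3, -1}.
Expanding the product yields: p(z) = z^3 -6·z^2 + 5·z + 12.
The resulting polynomial has degree 3 and real coefficients as required.

p(z) = z^3 -6·z^2 + 5·z + 12.


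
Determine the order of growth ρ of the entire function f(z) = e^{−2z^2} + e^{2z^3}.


Each summand is entire of order 2 and 3 respectively (as in the single-exponential case). The order of a sum is at most the max of the orders, so ρ ≤ 3. For the lower bound: on |z|=r choose arg z so that 2z^3 is real positive; then |e^{2z^3}| = e^{2r^3} while |e^{-2z^2}| ≤ e^{2r^2} = o(e^{2r^3}). So |f| ≥ e^{2r^3}(1 − o(1)) and ρ ≥ 3. Hence ρ = max(2, 3) = 3.
Therefore ρ = 3.

Order ρ = 3.


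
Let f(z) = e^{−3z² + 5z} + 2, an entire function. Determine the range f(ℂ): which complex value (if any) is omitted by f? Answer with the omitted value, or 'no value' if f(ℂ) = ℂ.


Little Picard bounds the complement of f(ℂ) to at most one point.
The exponent g(z) = −3z² + 5z is a nonconstant polynomial, hence surjective onto ℂ. So e^{g(z)} takes every value in {e^w : w ∈ ℂ} = ℂ ∖ {0}. Adding 2 shifts the range to ℂ ∖ {2}. f omits exactly 2.

Omitted value: 2.


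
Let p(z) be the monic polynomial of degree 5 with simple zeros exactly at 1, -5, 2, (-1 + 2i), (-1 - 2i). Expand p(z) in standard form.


The polynomial is p(z) = ∏_{α ∈ S} (z − α), where S = {1, -5, 2, (-1 + 2i), (-1 - 2i)}.
Expanding the product yields: p(z) = z^5 + 4·z^4 -4·z^3 -6·z^2 -45·z + 50.
Note conjugate pairs combine to real quadratics: (z − (-1+2i))(z − (-1−2i)) = z² + 2z + 5.
The resulting polynomial has degree 5 and real coefficients as required.

p(z) = z^5 + 4·z^4 -4·z^3 -6·z^2 -45·z + 50.


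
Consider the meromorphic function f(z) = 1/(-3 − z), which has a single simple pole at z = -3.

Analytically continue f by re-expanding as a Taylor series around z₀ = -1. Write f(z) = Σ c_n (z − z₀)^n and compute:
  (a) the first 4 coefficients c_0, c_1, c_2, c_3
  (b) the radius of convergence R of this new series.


Let w = z − z₀, so z = z₀ + w.
Then -3 − z = -3 − (z₀ + w) = (-3 − z₀) − w = -2 − w.
f(z) = 1/(-2 − w) = (1/(-2)) · 1/(1 − w/(-2)) = Σ_{n≥0} w^n / (-2)^(n+1).
So c_n = 1/(-2)^(n+1):
  c_0 = 1/(-2)^1 = -1/2.
  c_1 = 1/(-2)^2 = 1/4.
  c_2 = 1/(-2)^3 = -1/8.
  c_3 = 1/(-2)^4 = 1/16.
The series is valid for |w/d| < 1, i.e. |z − z₀| < |d|.
Radius of convergence: R = |-3 − z₀| = |-2| = 2 (distance from z₀ to the singularity z = -3).

c_0 = -1/2, c_1 = 1/4, c_2 = -1/8, c_3 = 1/16; R = 2.


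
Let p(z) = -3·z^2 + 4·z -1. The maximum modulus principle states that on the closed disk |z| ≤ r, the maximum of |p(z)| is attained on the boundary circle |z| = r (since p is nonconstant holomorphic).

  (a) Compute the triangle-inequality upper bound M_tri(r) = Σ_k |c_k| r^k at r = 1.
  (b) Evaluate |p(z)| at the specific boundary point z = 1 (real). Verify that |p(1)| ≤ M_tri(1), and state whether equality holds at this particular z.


Coefficients: c_0 = -1, c_1 = 4, c_2 = -3. Radius r = 1.
Part (a). Triangle bound: M_tri(r) = Σ_k |c_k| r^k
  = |-1|·1^0 + |4|·1^1 + |-3|·1^2
  = 1 + 4 + 3 = 8.
This bounds M(r) := max_{|z|=r} |p(z)| from above; equality holds iff all terms c_k z^k can be made to align in phase at a single z on |z|=r.
Part (b). At z = 1 (real, on the circle |z| = r):
  p(1) = (-1)·1^0 + (4)·1^1 + (-3)·1^2 = 0.
  |p(1)| = 0.
Check: |p(1)| = 0 ≤ 8 = M_tri(1). ✓ Equality does not hold at z = 1 (the coefficients have mixed signs, so the terms do not all align in phase there).

M_tri(1) = 8; |p(1)| = 0; equality at z=1: no.


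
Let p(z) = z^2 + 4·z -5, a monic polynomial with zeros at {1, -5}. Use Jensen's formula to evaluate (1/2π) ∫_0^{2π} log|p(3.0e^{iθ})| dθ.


Zeros: -5, 1; r = 3.0.
Inside |z| < r: 1. Outside (|z| ≥ r): -5.
p(0) = -5, so log|p(0)| = log(5) = 1.6094.
Apply Jensen: I(r) = log|p(0)| + Σ_k log(r/|z_k|), summed over zeros inside |z| < r.
  log(r/|z_k|) for z_k = 1: log(3.0/1) = 1.0986
  Outside zeros (-5) contribute nothing to the Jensen sum.
Sum over inside zeros: 1.0986.
I(r) = log|p(0)| + (inside sum) = 1.6094 + 1.0986 = 2.7081.
Note: since some zeros are outside |z| ≤ r, the simplified n·log(r) form does NOT apply — only the inside zeros contribute.

I(r) ≈ 2.7081.


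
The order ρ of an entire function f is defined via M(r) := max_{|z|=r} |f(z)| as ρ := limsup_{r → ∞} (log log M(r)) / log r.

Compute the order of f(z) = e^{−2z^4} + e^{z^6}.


Each summand is entire of order 4 and 6 respectively (as in the single-exponential case). The order of a sum is at most the max of the orders, so ρ ≤ 6. For the lower bound: on |z|=r choose arg z so that 1z^6 is real positive; then |e^{1z^6}| = e^{1r^6} while |e^{-2z^4}| ≤ e^{2r^4} = o(e^{1r^6}). So |f| ≥ e^{1r^6}(1 − o(1)) and ρ ≥ 6. Hence ρ = max(4, 6) = 6.
Therefore ρ = 6.

Order ρ = 6.


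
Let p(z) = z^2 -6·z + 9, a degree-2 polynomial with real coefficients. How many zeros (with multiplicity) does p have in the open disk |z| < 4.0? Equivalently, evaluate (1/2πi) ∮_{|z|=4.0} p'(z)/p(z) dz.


The zeros of p are: 3, 3.
Their magnitudes are: 3, 3.
Zeros with |z| < R = 4.0: 3, 3.
Count = 2.
By the argument principle, (1/2πi) ∮_{|z|=R} p'(z)/p(z) dz equals exactly this count.

Number of zeros inside |z| < 4.0: 2.


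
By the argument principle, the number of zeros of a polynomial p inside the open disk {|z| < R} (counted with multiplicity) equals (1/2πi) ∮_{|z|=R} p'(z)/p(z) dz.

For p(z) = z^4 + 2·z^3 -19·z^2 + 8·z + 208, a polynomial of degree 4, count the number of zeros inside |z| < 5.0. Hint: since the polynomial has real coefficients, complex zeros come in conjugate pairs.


The zeros of p are: (3 + 2i), (3 - 2i), -4, -4.
Their magnitudes are: 3.606, 3.606, 4, 4.
Zeros with |z| < R = 5.0: (3 + 2i), (3 - 2i), -4, -4.
Count = 4.
By the argument principle, (1/2πi) ∮_{|z|=R} p'(z)/p(z) dz equals exactly this count.

Number of zeros inside |z| < 5.0: 4.


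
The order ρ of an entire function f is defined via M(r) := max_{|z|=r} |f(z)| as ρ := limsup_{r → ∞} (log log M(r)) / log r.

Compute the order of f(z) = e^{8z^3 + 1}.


|e^{8z^3 + 1}| = e^{Re(8·z^3) + 1} ≤ e^{8|z|^3 + 1} = e^{8r^3 + 1} on |z| = r, so ρ ≤ 3. Choosing z on |z|=r so that 8·z^3 is real positive (always possible by picking arg z appropriately) gives |f(z)| = e^{8r^3 + 1}, matching the bound. The additive constant 1 does not affect log log M(r) ~ 3·log r. Hence ρ = 3.
Therefore ρ = 3.

Order ρ = 3.


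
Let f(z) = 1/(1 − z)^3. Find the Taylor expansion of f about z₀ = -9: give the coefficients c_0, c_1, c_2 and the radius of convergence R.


Let w = z − z₀, so z = z₀ + w.
Then 1 − z = 1 − (z₀ + w) = (1 − z₀) − w = 10 − w.
f(z) = 1/(10 − w)^3 = (1/(10)^3) · (1 − w/(10))^{−3}.
By the binomial series (1−u)^{−3} = Σ_{n≥0} C(n+2, 2) u^n for |u|<1, with u = w/(10):
  c_n = C(n+2, 2) / (10)^(n+3).
  c_0 = 1/(10)^3 = 1/1000.
  c_1 = 3/(10)^4 = 3/10000.
  c_2 = 6/(10)^5 = 3/50000.
The series is valid for |w/d| < 1, i.e. |z − z₀| < |d|.
Radius of convergence: R = |1 − z₀| = |10| = 10 (distance from z₀ to the singularity z = 1).

c_0 = 1/1000, c_1 = 3/10000, c_2 = 3/50000; R = 10.


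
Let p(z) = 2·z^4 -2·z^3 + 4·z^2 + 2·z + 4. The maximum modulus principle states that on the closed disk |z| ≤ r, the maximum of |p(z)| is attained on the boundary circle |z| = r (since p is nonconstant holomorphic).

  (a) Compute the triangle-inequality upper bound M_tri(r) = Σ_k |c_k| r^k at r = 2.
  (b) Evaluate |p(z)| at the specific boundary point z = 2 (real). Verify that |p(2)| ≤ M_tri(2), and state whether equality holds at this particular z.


Coefficients: c_0 = 4, c_1 = 2, c_2 = 4, c_3 = -2, c_4 = 2. Radius r = 2.
Part (a). Triangle bound: M_tri(r) = Σ_k |c_k| r^k
  = |4|·2^0 + |2|·2^1 + |4|·2^2 + |-2|·2^3 + |2|·2^4
  = 4 + 4 + 16 + 16 + 32 = 72.
This bounds M(r) := max_{|z|=r} |p(z)| from above; equality holds iff all terms c_k z^k can be made to align in phase at a single z on |z|=r.
Part (b). At z = 2 (real, on the circle |z| = r):
  p(2) = (4)·2^0 + (2)·2^1 + (4)·2^2 + (-2)·2^3 + (2)·2^4 = 40.
  |p(2)| = 40.
Check: |p(2)| = 40 ≤ 72 = M_tri(2). ✓ Equality does not hold at z = 2 (the coefficients have mixed signs, so the terms do not all align in phase there).

M_tri(2) = 72; |p(2)| = 40; equality at z=2: no.


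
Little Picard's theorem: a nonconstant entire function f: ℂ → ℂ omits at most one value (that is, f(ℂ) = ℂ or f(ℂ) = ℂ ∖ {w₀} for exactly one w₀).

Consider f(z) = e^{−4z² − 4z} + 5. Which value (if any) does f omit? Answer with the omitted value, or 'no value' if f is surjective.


Little Picard bounds the complement of f(ℂ) to at most one point.
The exponent g(z) = −4z² − 4z is a nonconstant polynomial, hence surjective onto ℂ. So e^{g(z)} takes every value in {e^w : w ∈ ℂ} = ℂ ∖ {0}. Adding 5 shifts the range to ℂ ∖ {5}. f omits exactly 5.

Omitted value: 5.


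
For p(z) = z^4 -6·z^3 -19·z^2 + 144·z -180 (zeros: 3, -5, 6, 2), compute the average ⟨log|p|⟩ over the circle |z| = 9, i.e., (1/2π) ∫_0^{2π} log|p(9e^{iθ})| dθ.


Zeros: -5, 2, 3, 6; r = 9.
Inside |z| < r: -5, 2, 3, 6. Outside (|z| ≥ r): ∅.
p(0) = -180, so log|p(0)| = log(180) = 5.1930.
Apply Jensen: I(r) = log|p(0)| + Σ_k log(r/|z_k|), summed over zeros inside |z| < r.
  log(r/|z_k|) for z_k = 3: log(9/3) = 1.0986
  log(r/|z_k|) for z_k = -5: log(9/5) = 0.5878
  log(r/|z_k|) for z_k = 6: log(9/6) = 0.4055
  log(r/|z_k|) for z_k = 2: log(9/2) = 1.5041
Sum over inside zeros: 3.5959.
I(r) = log|p(0)| + (inside sum) = 5.1930 + 3.5959 = 8.7889.
Closed form (all zeros inside, monic): I(r) = n·log(r) = 4·log(9) = 8.7889. ✓

I(r) ≈ 8.7889.


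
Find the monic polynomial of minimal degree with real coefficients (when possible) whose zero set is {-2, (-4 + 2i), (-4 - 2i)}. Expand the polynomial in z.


The polynomial is p(z) = ∏_{α ∈ S} (z − α), where S = {-2, (-4 + 2i), (-4 - 2i)}.
Expanding the product yields: p(z) = z^3 + 10·z^2 + 36·z + 40.
Note conjugate pairs combine to real quadratics: (z − (-4+2i))(z − (-4−2i)) = z² + 8z + 20.
The resulting polynomial has degree 3 and real coefficients as required.

p(z) = z^3 + 10·z^2 + 36·z + 40.


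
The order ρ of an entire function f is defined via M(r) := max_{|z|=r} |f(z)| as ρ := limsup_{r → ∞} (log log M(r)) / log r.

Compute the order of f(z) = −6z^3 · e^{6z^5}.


M(r) = max_{|z|=r} |-6|·|z|^3·|e^{6z^5}| = 6·r^3 · e^{6r^5} (the factors attain their maxima compatibly on |z|=r). Then log M(r) = log 6 + 3·log r + 6r^5, dominated by the last term, so log log M(r) ~ 5·log r. The polynomial factor -6z^3 contributes only a log r term and does not affect the order. ρ = 5.
Therefore ρ = 5.

Order ρ = 5.


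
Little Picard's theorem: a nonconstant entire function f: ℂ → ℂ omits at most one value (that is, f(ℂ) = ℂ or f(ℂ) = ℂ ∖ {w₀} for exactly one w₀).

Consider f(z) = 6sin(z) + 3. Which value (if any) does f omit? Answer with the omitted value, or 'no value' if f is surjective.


Little Picard bounds the complement of f(ℂ) to at most one point.
sin is entire and surjective onto ℂ: for every w ∈ ℂ, sin(ζ) = w has a solution ζ ∈ ℂ (e.g., via the complex inverse arcsin). With ζ = z this gives z = ζ/(1). Then 6·sin(z) takes every value in 6·ℂ = ℂ, and adding 3 is a bijection of ℂ. So f is surjective and omits no value. (Note: only on the real line is sin bounded by [−1, 1].)

Omitted value: no value.


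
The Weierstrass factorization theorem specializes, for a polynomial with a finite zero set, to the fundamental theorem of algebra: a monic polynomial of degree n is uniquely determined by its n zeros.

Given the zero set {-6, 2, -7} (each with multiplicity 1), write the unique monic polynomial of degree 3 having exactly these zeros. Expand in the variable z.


The polynomial is p(z) = ∏_{α ∈ S} (z − α), where S = {-6, 2, -7}.
Expanding the product yields: p(z) = z^3 + 11·z^2 + 16·z -84.
The resulting polynomial has degree 3 and real coefficients as required.

p(z) = z^3 + 11·z^2 + 16·z -84.


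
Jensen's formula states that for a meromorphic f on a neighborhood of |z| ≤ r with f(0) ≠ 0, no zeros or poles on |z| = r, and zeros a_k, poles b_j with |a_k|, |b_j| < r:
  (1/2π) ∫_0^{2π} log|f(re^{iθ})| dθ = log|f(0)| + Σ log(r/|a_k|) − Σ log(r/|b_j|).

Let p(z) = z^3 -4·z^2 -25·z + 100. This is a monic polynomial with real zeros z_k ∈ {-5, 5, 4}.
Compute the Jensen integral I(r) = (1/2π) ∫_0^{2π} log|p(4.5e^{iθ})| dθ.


Zeros: -5, 4, 5; r = 4.5.
Inside |z| < r: 4. Outside (|z| ≥ r): -5, 5.
p(0) = 100, so log|p(0)| = log(100) = 4.6052.
Apply Jensen: I(r) = log|p(0)| + Σ_k log(r/|z_k|), summed over zeros inside |z| < r.
  log(r/|z_k|) for z_k = 4: log(4.5/4) = 0.1178
  Outside zeros (-5, 5) contribute nothing to the Jensen sum.
Sum over inside zeros: 0.1178.
I(r) = log|p(0)| + (inside sum) = 4.6052 + 0.1178 = 4.7230.
Note: since some zeros are outside |z| ≤ r, the simplified n·log(r) form does NOT apply — only the inside zeros contribute.

I(r) ≈ 4.7230.


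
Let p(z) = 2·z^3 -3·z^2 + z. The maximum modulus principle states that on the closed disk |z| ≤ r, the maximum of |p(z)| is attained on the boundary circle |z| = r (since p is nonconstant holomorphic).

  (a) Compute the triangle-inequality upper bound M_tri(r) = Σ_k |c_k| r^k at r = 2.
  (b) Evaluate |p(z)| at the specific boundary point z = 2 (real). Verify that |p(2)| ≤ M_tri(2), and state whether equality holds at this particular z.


Coefficients: c_0 = 0, c_1 = 1, c_2 = -3, c_3 = 2. Radius r = 2.
Part (a). Triangle bound: M_tri(r) = Σ_k |c_k| r^k
  = |0|·2^0 + |1|·2^1 + |-3|·2^2 + |2|·2^3
  = 0 + 2 + 12 + 16 = 30.
This bounds M(r) := max_{|z|=r} |p(z)| from above; equality holds iff all terms c_k z^k can be made to align in phase at a single z on |z|=r.
Part (b). At z = 2 (real, on the circle |z| = r):
  p(2) = (0)·2^0 + (1)·2^1 + (-3)·2^2 + (2)·2^3 = 6.
  |p(2)| = 6.
Check: |p(2)| = 6 ≤ 30 = M_tri(2). ✓ Equality does not hold at z = 2 (the coefficients have mixed signs, so the terms do not all align in phase there).

M_tri(2) = 30; |p(2)| = 6; equality at z=2: no.


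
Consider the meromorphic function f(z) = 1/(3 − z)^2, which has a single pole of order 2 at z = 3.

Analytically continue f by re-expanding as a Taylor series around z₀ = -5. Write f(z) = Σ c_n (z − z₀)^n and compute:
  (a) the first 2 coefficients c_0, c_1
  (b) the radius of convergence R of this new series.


Let w = z − z₀, so z = z₀ + w.
Then 3 − z = 3 − (z₀ + w) = (3 − z₀) − w = 8 − w.
f(z) = 1/(8 − w)^2 = (1/(8)^2) · (1 − w/(8))^{−2}.
By the binomial series (1−u)^{−2} = Σ_{n≥0} C(n+1, 1) u^n for |u|<1, with u = w/(8):
  c_n = C(n+1, 1) / (8)^(n+2).
  c_0 = 1/(8)^2 = 1/64.
  c_1 = 2/(8)^3 = 1/256.
The series is valid for |w/d| < 1, i.e. |z − z₀| < |d|.
Radius of convergence: R = |3 − z₀| = |8| = 8 (distance from z₀ to the singularity z = 3).

c_0 = 1/64, c_1 = 1/256; R = 8.


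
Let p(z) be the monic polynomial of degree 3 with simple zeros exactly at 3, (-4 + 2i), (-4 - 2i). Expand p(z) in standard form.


The polynomial is p(z) = ∏_{α ∈ S} (z − α), where S = {3, (-4 + 2i), (-4 - 2i)}.
Expanding the product yields: p(z) = z^3 + 5·z^2 -4·z -60.
Note conjugate pairs combine to real quadratics: (z − (-4+2i))(z − (-4−2i)) = z² + 8z + 20.
The resulting polynomial has degree 3 and real coefficients as required.

p(z) = z^3 + 5·z^2 -4·z -60.


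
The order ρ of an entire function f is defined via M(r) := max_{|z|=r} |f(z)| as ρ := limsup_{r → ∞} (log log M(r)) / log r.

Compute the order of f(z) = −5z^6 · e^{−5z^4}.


M(r) = max_{|z|=r} |-5|·|z|^6·|e^{−5z^4}| = 5·r^6 · e^{5r^4} (the factors attain their maxima compatibly on |z|=r). Then log M(r) = log 5 + 6·log r + 5r^4, dominated by the last term, so log log M(r) ~ 4·log r. The polynomial factor -5z^6 contributes only a log r term and does not affect the order. ρ = 4.
Therefore ρ = 4.

Order ρ = 4.


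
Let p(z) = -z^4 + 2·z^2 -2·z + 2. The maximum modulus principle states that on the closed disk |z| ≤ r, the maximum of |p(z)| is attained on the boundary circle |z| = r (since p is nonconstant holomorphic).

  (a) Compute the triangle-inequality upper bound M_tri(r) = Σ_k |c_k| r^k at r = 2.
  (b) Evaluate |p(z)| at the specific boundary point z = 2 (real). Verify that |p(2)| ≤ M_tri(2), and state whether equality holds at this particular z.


Coefficients: c_0 = 2, c_1 = -2, c_2 = 2, c_3 = 0, c_4 = -1. Radius r = 2.
Part (a). Triangle bound: M_tri(r) = Σ_k |c_k| r^k
  = |2|·2^0 + |-2|·2^1 + |2|·2^2 + |0|·2^3 + |-1|·2^4
  = 2 + 4 + 8 + 0 + 16 = 30.
This bounds M(r) := max_{|z|=r} |p(z)| from above; equality holds iff all terms c_k z^k can be made to align in phase at a single z on |z|=r.
Part (b). At z = 2 (real, on the circle |z| = r):
  p(2) = (2)·2^0 + (-2)·2^1 + (2)·2^2 + (0)·2^3 + (-1)·2^4 = -10.
  |p(2)| = 10.
Check: |p(2)| = 10 ≤ 30 = M_tri(2). ✓ Equality does not hold at z = 2 (the coefficients have mixed signs, so the terms do not all align in phase there).

M_tri(2) = 30; |p(2)| = 10; equality at z=2: no.


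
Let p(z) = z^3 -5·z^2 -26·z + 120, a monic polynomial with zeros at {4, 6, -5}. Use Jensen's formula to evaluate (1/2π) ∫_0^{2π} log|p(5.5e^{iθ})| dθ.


Zeros: -5, 4, 6; r = 5.5.
Inside |z| < r: -5, 4. Outside (|z| ≥ r): 6.
p(0) = 120, so log|p(0)| = log(120) = 4.7875.
Apply Jensen: I(r) = log|p(0)| + Σ_k log(r/|z_k|), summed over zeros inside |z| < r.
  log(r/|z_k|) for z_k = 4: log(5.5/4) = 0.3185
  log(r/|z_k|) for z_k = -5: log(5.5/5) = 0.0953
  Outside zeros (6) contribute nothing to the Jensen sum.
Sum over inside zeros: 0.4138.
I(r) = log|p(0)| + (inside sum) = 4.7875 + 0.4138 = 5.2013.
Note: since some zeros are outside |z| ≤ r, the simplified n·log(r) form does NOT apply — only the inside zeros contribute.

I(r) ≈ 5.2013.


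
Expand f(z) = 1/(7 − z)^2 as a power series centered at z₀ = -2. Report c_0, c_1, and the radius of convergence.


Let w = z − z₀, so z = z₀ + w.
Then 7 − z = 7 − (z₀ + w) = (7 − z₀) − w = 9 − w.
f(z) = 1/(9 − w)^2 = (1/(9)^2) · (1 − w/(9))^{−2}.
By the binomial series (1−u)^{−2} = Σ_{n≥0} C(n+1, 1) u^n for |u|<1, with u = w/(9):
  c_n = C(n+1, 1) / (9)^(n+2).
  c_0 = 1/(9)^2 = 1/81.
  c_1 = 2/(9)^3 = 2/729.
The series is valid for |w/d| < 1, i.e. |z − z₀| < |d|.
Radius of convergence: R = |7 − z₀| = |9| = 9 (distance from z₀ to the singularity z = 7).

c_0 = 1/81, c_1 = 2/729; R = 9.


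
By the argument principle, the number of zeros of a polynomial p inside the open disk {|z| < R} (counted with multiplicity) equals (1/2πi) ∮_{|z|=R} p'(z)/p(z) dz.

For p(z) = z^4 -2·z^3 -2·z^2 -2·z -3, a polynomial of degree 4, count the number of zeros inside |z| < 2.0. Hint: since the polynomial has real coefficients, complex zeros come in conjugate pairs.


The zeros of p are: (0 + 1i), (0 - 1i), -1, 3.
Their magnitudes are: 1, 1, 1, 3.
Zeros with |z| < R = 2.0: (0 + 1i), (0 - 1i), -1.
Count = 3.
By the argument principle, (1/2πi) ∮_{|z|=R} p'(z)/p(z) dz equals exactly this count.

Number of zeros inside |z| < 2.0: 3.


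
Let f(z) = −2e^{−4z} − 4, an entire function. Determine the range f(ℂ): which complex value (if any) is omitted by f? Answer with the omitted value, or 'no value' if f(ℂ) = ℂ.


Little Picard bounds the complement of f(ℂ) to at most one point.
e^{−4z} is never zero on ℂ, so -2·e^{−4z} takes every value in ℂ ∖ {0}. Adding -4 shifts the range to ℂ ∖ {-4}. Thus f omits exactly the value -4.

Omitted value: -4.


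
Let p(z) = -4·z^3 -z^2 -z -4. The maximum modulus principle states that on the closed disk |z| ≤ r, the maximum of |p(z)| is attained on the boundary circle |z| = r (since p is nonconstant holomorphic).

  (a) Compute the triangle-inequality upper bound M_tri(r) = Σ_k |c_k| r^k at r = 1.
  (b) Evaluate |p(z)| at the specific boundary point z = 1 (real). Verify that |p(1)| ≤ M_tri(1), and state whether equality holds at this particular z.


Coefficients: c_0 = -4, c_1 = -1, c_2 = -1, c_3 = -4. Radius r = 1.
Part (a). Triangle bound: M_tri(r) = Σ_k |c_k| r^k
  = |-4|·1^0 + |-1|·1^1 + |-1|·1^2 + |-4|·1^3
  = 4 + 1 + 1 + 4 = 10.
This bounds M(r) := max_{|z|=r} |p(z)| from above; equality holds iff all terms c_k z^k can be made to align in phase at a single z on |z|=r.
Part (b). At z = 1 (real, on the circle |z| = r):
  p(1) = (-4)·1^0 + (-1)·1^1 + (-1)·1^2 + (-4)·1^3 = -10.
  |p(1)| = 10.
Since all nonzero coefficients share the same sign, |p(1)| = 10 = M_tri(1); the triangle bound is attained at z = 1, so in fact M(r) = 10.

M_tri(1) = 10; |p(1)| = 10; equality at z=1: yes.


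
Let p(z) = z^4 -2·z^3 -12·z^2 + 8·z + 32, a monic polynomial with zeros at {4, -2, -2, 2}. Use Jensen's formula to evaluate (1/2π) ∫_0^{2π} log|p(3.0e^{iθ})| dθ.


Zeros: -2, -2, 2, 4; r = 3.0.
Inside |z| < r: -2, -2, 2. Outside (|z| ≥ r): 4.
p(0) = 32, so log|p(0)| = log(32) = 3.4657.
Apply Jensen: I(r) = log|p(0)| + Σ_k log(r/|z_k|), summed over zeros inside |z| < r.
  log(r/|z_k|) for z_k = -2: log(3.0/2) = 0.4055
  log(r/|z_k|) for z_k = -2: log(3.0/2) = 0.4055
  log(r/|z_k|) for z_k = 2: log(3.0/2) = 0.4055
  Outside zeros (4) contribute nothing to the Jensen sum.
Sum over inside zeros: 1.2164.
I(r) = log|p(0)| + (inside sum) = 3.4657 + 1.2164 = 4.6821.
Note: since some zeros are outside |z| ≤ r, the simplified n·log(r) form does NOT apply — only the inside zeros contribute.

I(r) ≈ 4.6821.


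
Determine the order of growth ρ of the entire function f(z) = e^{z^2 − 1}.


|e^{z^2 − 1}| = e^{Re(1·z^2) + -1} ≤ e^{1|z|^2 + -1} = e^{1r^2 + -1} on |z| = r, so ρ ≤ 2. Choosing z on |z|=r so that 1·z^2 is real positive (always possible by picking arg z appropriately) gives |f(z)| = e^{1r^2 + -1}, matching the bound. The additive constant -1 does not affect log log M(r) ~ 2·log r. Hence ρ = 2.
Therefore ρ = 2.

Order ρ = 2.


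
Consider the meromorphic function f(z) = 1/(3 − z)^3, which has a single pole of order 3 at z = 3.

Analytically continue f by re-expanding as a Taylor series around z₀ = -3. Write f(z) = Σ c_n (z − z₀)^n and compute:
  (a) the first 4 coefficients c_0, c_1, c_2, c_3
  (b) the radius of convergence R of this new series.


Let w = z − z₀, so z = z₀ + w.
Then 3 − z = 3 − (z₀ + w) = (3 − z₀) − w = 6 − w.
f(z) = 1/(6 − w)^3 = (1/(6)^3) · (1 − w/(6))^{−3}.
By the binomial series (1−u)^{−3} = Σ_{n≥0} C(n+2, 2) u^n for |u|<1, with u = w/(6):
  c_n = C(n+2, 2) / (6)^(n+3).
  c_0 = 1/(6)^3 = 1/216.
  c_1 = 3/(6)^4 = 1/432.
  c_2 = 6/(6)^5 = 1/1296.
  c_3 = 10/(6)^6 = 5/23328.
The series is valid for |w/d| < 1, i.e. |z − z₀| < |d|.
Radius of convergence: R = |3 − z₀| = |6| = 6 (distance from z₀ to the singularity z = 3).

c_0 = 1/216, c_1 = 1/432, c_2 = 1/1296, c_3 = 5/23328; R = 6.


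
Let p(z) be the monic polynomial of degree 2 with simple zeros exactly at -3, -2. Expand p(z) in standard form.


The polynomial is p(z) = ∏_{α ∈ S} (z − α), where S = {-3, -2}.
Expanding the product yields: p(z) = z^2 + 5·z + 6.
The resulting polynomial has degree 2 and real coefficients as required.

p(z) = z^2 + 5·z + 6.


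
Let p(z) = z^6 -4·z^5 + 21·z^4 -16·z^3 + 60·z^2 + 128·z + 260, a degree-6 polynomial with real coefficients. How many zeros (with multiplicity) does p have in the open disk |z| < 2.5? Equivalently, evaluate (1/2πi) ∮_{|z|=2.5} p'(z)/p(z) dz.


The zeros of p are: (1 + 3i), (1 - 3i), (-1 + 1i), (-1 - 1i), (2 + 3i), (2 - 3i).
Their magnitudes are: 3.162, 3.162, 1.414, 1.414, 3.606, 3.606.
Zeros with |z| < R = 2.5: (-1 + 1i), (-1 - 1i).
Count = 2.
By the argument principle, (1/2πi) ∮_{|z|=R} p'(z)/p(z) dz equals exactly this count.

Number of zeros inside |z| < 2.5: 2.


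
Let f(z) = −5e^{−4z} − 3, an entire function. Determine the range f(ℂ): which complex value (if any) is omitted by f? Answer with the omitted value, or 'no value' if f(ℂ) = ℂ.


Little Picard bounds the complement of f(ℂ) to at most one point.
e^{−4z} is never zero on ℂ, so -5·e^{−4z} takes every value in ℂ ∖ {0}. Adding -3 shifts the range to ℂ ∖ {-3}. Thus f omits exactly the value -3.

Omitted value: -3.


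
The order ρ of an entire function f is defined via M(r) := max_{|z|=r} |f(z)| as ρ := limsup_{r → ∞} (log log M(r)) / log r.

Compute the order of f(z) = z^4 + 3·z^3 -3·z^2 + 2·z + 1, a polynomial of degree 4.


|f(z)| ≤ Σ|c_k|·r^k = O(r^4) as r → ∞. Polynomial growth is O(e^{r^ε}) for every ε > 0 (since r^4/e^{r^ε} → 0), so ρ ≤ ε for all ε > 0, i.e. ρ = 0. Every nonconstant polynomial has order 0.
Therefore ρ = 0.

Order ρ = 0.


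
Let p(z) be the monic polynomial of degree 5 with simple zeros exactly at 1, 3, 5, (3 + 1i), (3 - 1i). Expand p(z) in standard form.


The polynomial is p(z) = ∏_{α ∈ S} (z − α), where S = {1, 3, 5, (3 + 1i), (3 - 1i)}.
Expanding the product yields: p(z) = z^5 -15·z^4 + 87·z^3 -243·z^2 + 320·z -150.
Note conjugate pairs combine to real quadratics: (z − (3+1i))(z − (3−1i)) = z² − 6z + 10.
The resulting polynomial has degree 5 and real coefficients as required.

p(z) = z^5 -15·z^4 + 87·z^3 -243·z^2 + 320·z -150.


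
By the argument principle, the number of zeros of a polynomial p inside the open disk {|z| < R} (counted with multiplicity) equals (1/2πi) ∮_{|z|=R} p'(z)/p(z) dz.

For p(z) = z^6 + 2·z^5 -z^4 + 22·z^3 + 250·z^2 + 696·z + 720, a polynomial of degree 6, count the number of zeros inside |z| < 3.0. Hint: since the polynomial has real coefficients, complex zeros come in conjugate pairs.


The zeros of p are: (3 + 3i), (3 - 3i), (-2 + 1i), (-2 - 1i), (-2 + 2i), (-2 - 2i).
Their magnitudes are: 4.243, 4.243, 2.236, 2.236, 2.828, 2.828.
Zeros with |z| < R = 3.0: (-2 + 1i), (-2 - 1i), (-2 + 2i), (-2 - 2i).
Count = 4.
By the argument principle, (1/2πi) ∮_{|z|=R} p'(z)/p(z) dz equals exactly this count.

Number of zeros inside |z| < 3.0: 4.


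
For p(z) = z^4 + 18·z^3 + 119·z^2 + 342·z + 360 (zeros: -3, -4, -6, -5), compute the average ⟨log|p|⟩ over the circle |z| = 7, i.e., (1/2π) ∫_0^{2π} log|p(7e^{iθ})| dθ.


Zeros: -6, -5, -4, -3; r = 7.
Inside |z| < r: -6, -5, -4, -3. Outside (|z| ≥ r): ∅.
p(0) = 360, so log|p(0)| = log(360) = 5.8861.
Apply Jensen: I(r) = log|p(0)| + Σ_k log(r/|z_k|), summed over zeros inside |z| < r.
  log(r/|z_k|) for z_k = -3: log(7/3) = 0.8473
  log(r/|z_k|) for z_k = -4: log(7/4) = 0.5596
  log(r/|z_k|) for z_k = -6: log(7/6) = 0.1542
  log(r/|z_k|) for z_k = -5: log(7/5) = 0.3365
Sum over inside zeros: 1.8975.
I(r) = log|p(0)| + (inside sum) = 5.8861 + 1.8975 = 7.7836.
Closed form (all zeros inside, monic): I(r) = n·log(r) = 4·log(7) = 7.7836. ✓

I(r) ≈ 7.7836.


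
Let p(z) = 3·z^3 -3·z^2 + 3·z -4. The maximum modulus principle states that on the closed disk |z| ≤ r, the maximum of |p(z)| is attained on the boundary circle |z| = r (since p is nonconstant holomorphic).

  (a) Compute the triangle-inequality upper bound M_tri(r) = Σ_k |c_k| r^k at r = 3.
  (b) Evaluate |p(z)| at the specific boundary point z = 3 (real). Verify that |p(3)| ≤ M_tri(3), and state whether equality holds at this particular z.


Coefficients: c_0 = -4, c_1 = 3, c_2 = -3, c_3 = 3. Radius r = 3.
Part (a). Triangle bound: M_tri(r) = Σ_k |c_k| r^k
  = |-4|·3^0 + |3|·3^1 + |-3|·3^2 + |3|·3^3
  = 4 + 9 + 27 + 81 = 121.
This bounds M(r) := max_{|z|=r} |p(z)| from above; equality holds iff all terms c_k z^k can be made to align in phase at a single z on |z|=r.
Part (b). At z = 3 (real, on the circle |z| = r):
  p(3) = (-4)·3^0 + (3)·3^1 + (-3)·3^2 + (3)·3^3 = 59.
  |p(3)| = 59.
Check: |p(3)| = 59 ≤ 121 = M_tri(3). ✓ Equality does not hold at z = 3 (the coefficients have mixed signs, so the terms do not all align in phase there).

M_tri(3) = 121; |p(3)| = 59; equality at z=3: no.


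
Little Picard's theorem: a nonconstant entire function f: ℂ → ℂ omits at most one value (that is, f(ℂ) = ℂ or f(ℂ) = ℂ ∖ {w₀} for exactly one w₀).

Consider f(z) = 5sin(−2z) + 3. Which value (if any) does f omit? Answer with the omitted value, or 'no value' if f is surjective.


Little Picard bounds the complement of f(ℂ) to at most one point.
sin is entire and surjective onto ℂ: for every w ∈ ℂ, sin(ζ) = w has a solution ζ ∈ ℂ (e.g., via the complex inverse arcsin). With ζ = −2z this gives z = ζ/(-2). Then 5·sin(−2z) takes every value in 5·ℂ = ℂ, and adding 3 is a bijection of ℂ. So f is surjective and omits no value. (Note: only on the real line is sin bounded by [−1, 1].)

Omitted value: no value.


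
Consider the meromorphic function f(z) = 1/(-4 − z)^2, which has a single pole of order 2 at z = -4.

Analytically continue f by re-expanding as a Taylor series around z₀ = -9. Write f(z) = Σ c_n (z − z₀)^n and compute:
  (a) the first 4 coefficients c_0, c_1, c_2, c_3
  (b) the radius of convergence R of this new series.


Let w = z − z₀, so z = z₀ + w.
Then -4 − z = -4 − (z₀ + w) = (-4 − z₀) − w = 5 − w.
f(z) = 1/(5 − w)^2 = (1/(5)^2) · (1 − w/(5))^{−2}.
By the binomial series (1−u)^{−2} = Σ_{n≥0} C(n+1, 1) u^n for |u|<1, with u = w/(5):
  c_n = C(n+1, 1) / (5)^(n+2).
  c_0 = 1/(5)^2 = 1/25.
  c_1 = 2/(5)^3 = 2/125.
  c_2 = 3/(5)^4 = 3/625.
  c_3 = 4/(5)^5 = 4/3125.
The series is valid for |w/d| < 1, i.e. |z − z₀| < |d|.
Radius of convergence: R = |-4 − z₀| = |5| = 5 (distance from z₀ to the singularity z = -4).

c_0 = 1/25, c_1 = 2/125, c_2 = 3/625, c_3 = 4/3125; R = 5.


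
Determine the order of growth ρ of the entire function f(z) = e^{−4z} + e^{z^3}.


Each summand is entire of order 1 and 3 respectively (as in the single-exponential case). The order of a sum is at most the max of the orders, so ρ ≤ 3. For the lower bound: on |z|=r choose arg z so that 1z^3 is real positive; then |e^{1z^3}| = e^{1r^3} while |e^{-4z}| ≤ e^{4r^1} = o(e^{1r^3}). So |f| ≥ e^{1r^3}(1 − o(1)) and ρ ≥ 3. Hence ρ = max(1, 3) = 3.
Therefore ρ = 3.

Order ρ = 3.
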